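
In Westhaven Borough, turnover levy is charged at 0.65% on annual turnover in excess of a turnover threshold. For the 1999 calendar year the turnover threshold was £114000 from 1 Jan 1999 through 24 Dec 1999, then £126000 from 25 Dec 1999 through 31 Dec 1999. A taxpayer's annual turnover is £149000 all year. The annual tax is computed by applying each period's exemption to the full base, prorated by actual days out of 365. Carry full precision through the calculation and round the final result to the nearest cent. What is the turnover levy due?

£226.00

1 Jan – 24 Dec 1999: 358 days, exemption £114000 → (£149000 − £114000) × 0.65% × 358/365 = £223.1370
25 Dec – 31 Dec 1999: 7 days, exemption £126000 → (£149000 − £126000) × 0.65% × 7/365 = £2.8671
Total = £226.0041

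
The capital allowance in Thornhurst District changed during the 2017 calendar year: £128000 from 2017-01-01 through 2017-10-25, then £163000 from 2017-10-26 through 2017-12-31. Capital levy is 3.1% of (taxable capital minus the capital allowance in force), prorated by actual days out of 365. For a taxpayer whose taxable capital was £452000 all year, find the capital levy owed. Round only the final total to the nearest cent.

£9844.84

2017-01-01 to 2017-10-25: 298 days, exemption £128000 → (£452000 − £128000) × 3.1% × 298/365 = £8200.3068
2017-10-26 to 2017-12-31: 67 days, exemption £163000 → (£452000 − £163000) × 3.1% × 67/365 = £1644.5288
Total = £9844.8356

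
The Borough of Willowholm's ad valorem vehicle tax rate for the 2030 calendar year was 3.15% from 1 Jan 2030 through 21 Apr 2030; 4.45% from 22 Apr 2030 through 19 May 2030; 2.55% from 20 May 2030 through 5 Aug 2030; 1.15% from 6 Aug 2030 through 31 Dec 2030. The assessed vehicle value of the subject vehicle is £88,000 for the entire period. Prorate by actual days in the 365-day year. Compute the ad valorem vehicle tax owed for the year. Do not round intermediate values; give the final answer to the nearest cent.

£2,033.28

1 Jan – 21 Apr 2030: 111 days at 3.15% → £88,000 × 3.15% × 111/365 = £842.9918
22 Apr – 19 May 2030: 28 days at 4.45% → £88,000 × 4.45% × 28/365 = £300.4055
20 May – 5 Aug 2030: 78 days at 2.55% → £88,000 × 2.55% × 78/365 = £479.5397
6 Aug – 31 Dec 2030: 148 days at 1.15% → £88,000 × 1.15% × 148/365 = £410.3452
Total = £2,033.2822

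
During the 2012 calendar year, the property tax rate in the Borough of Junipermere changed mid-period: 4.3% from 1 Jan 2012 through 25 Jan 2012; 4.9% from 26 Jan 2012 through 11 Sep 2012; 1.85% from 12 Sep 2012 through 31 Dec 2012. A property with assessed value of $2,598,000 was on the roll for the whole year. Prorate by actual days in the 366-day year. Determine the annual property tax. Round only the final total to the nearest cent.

$102,205.75

1 Jan – 25 Jan 2012: 25 days at 4.3% → $2,598,000 × 4.3% × 25/366 = $7,630.7377
26 Jan – 11 Sep 2012: 230 days at 4.9% → $2,598,000 × 4.9% × 230/366 = $79,998.5246
12 Sep – 31 Dec 2012: 111 days at 1.85% → $2,598,000 × 1.85% × 111/366 = $14,576.4836
Total = $102,205.7459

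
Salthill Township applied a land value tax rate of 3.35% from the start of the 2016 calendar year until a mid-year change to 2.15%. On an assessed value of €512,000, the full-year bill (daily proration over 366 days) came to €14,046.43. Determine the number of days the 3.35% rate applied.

181 days

Let d = days at the first rate; then 366 − d days at the second rate.
€512,000 × [3.35%·d + 2.15%·(366−d)] / 366 = €14,046.43
Solving gives d = 181, so the new rate took effect on 30 June 2016.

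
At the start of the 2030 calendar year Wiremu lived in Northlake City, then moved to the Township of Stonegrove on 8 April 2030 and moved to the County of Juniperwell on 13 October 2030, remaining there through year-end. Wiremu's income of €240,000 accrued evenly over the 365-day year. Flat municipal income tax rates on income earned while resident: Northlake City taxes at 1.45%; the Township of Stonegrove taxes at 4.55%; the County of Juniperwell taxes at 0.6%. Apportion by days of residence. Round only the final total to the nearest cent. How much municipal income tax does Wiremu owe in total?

€6,864.99

Northlake City, 1 January – 7 April 2030: 97 days → €240,000 × 1.45% × 97/365 = €924.8219
The Township of Stonegrove, 8 April – 12 October 2030: 188 days → €240,000 × 4.55% × 188/365 = €5,624.5479
The County of Juniperwell, 13 October – 31 December 2030: 80 days → €240,000 × 0.6% × 80/365 = €315.6164
Total = €6,864.9863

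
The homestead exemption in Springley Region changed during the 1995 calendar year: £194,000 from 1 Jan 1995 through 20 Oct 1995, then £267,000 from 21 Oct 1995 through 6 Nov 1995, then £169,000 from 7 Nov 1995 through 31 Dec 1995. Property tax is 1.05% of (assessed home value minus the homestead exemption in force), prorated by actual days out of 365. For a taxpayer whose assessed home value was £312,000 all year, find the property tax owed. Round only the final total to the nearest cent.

1 Jan – 20 Oct 1995: 293 days, exemption £194,000 → (£312,000 − £194,000) × 1.05% × 293/365 = £994.5945
21 Oct – 6 Nov 1995: 17 days, exemption £267,000 → (£312,000 − £267,000) × 1.05% × 17/365 = £22.0068
7 Nov – 31 Dec 1995: 55 days, exemption £169,000 → (£312,000 − £169,000) × 1.05% × 55/365 = £226.2534
Total = £1,242.8548

£1,242.85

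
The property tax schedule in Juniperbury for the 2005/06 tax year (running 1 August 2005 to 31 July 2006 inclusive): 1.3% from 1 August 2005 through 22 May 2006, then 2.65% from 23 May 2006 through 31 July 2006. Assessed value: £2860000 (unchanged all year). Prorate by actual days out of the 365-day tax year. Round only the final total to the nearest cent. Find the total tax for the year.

1 August 2005 – 22 May 2006: 295 days at 1.3% → £2860000 × 1.3% × 295/365 = £30049.5890
23 May – 31 July 2006: 70 days at 2.65% → £2860000 × 2.65% × 70/365 = £14535.0685
Total = £44584.6575

£44584.66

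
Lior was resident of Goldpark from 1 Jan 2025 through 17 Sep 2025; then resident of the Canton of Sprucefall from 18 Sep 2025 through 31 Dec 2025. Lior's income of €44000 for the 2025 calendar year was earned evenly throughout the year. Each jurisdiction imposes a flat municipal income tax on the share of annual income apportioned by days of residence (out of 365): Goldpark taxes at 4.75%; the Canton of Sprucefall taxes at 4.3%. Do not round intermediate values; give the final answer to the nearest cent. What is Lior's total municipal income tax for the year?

€2033.04

Goldpark, 1 Jan – 17 Sep 2025: 260 days → €44000 × 4.75% × 260/365 = €1488.7671
The Canton of Sprucefall, 18 Sep – 31 Dec 2025: 105 days → €44000 × 4.3% × 105/365 = €544.2740
Total = €2033.0411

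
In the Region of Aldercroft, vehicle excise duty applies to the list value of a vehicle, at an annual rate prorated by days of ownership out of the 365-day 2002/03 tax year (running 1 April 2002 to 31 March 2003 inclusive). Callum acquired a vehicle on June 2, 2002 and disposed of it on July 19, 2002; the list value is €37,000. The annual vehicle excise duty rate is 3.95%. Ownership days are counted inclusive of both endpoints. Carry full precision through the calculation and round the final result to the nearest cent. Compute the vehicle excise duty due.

€192.20

Days held (June 2 – July 19, 2002): 48 out of 365
Tax = €37,000 × 3.95% × 48/365 = €192.1973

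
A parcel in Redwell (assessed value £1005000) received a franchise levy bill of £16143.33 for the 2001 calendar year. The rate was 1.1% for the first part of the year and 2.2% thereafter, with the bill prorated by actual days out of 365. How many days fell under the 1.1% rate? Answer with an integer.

Let d = days at the first rate; then 365 − d days at the second rate.
£1005000 × [1.1%·d + 2.2%·(365−d)] / 365 = £16143.33
Solving gives d = 197, so the new rate took effect on 17 Jul 2001.

197 days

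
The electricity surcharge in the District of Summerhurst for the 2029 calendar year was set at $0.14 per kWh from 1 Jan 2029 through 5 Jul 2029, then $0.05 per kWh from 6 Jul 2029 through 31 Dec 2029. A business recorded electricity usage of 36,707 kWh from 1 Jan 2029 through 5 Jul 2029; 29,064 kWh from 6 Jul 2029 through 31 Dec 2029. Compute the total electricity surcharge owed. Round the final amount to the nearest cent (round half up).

$6,592.18

1 Jan – 5 Jul 2029: 36,707 kWh at $0.14/kWh → $5,138.98
6 Jul – 31 Dec 2029: 29,064 kWh at $0.05/kWh → $1,453.20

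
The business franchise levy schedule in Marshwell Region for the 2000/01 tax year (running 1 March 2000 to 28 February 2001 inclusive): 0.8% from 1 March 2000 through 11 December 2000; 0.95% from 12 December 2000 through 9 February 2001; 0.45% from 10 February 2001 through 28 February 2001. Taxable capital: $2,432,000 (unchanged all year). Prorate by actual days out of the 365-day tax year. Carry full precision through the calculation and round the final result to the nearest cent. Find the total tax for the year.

1 March – 11 December 2000: 286 days at 0.8% → $2,432,000 × 0.8% × 286/365 = $15,244.9753
12 December 2000 – 9 February 2001: 60 days at 0.95% → $2,432,000 × 0.95% × 60/365 = $3,797.9178
10 February – 28 February 2001: 19 days at 0.45% → $2,432,000 × 0.45% × 19/365 = $569.6877
Total = $19,612.5808

$19,612.58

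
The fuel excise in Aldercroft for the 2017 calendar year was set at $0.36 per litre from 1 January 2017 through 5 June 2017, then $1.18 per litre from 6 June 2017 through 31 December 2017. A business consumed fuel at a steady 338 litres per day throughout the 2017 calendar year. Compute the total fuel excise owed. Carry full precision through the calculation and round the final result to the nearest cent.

1 January – 5 June 2017: 156 days × 338 litres/day = 52,728 litres at $0.36/litre → $18,982.08
6 June – 31 December 2017: 209 days × 338 litres/day = 70,642 litres at $1.18/litre → $83,357.56

$102,339.64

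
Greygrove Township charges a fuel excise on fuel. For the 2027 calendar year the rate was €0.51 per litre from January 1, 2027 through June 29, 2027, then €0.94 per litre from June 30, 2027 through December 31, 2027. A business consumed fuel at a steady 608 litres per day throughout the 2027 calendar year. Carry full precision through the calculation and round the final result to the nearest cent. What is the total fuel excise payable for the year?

January 1 – June 29, 2027: 180 days × 608 litres/day = 109,440 litres at €0.51/litre → €55814.40
June 30 – December 31, 2027: 185 days × 608 litres/day = 112,480 litres at €0.94/litre → €105731.20

€161545.60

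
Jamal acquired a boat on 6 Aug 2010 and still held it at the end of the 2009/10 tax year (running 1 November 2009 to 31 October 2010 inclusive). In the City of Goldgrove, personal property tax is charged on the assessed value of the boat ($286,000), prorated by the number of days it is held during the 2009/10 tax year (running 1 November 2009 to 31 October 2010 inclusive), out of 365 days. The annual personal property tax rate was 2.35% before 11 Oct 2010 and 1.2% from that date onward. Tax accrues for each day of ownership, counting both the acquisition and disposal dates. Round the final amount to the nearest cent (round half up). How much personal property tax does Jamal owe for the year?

$1,412.76

6 Aug – 10 Oct 2010: 66 days at 2.35% → $286,000 × 2.35% × 66/365 = $1,215.3041
11 Oct – 31 Oct 2010: 21 days at 1.2% → $286,000 × 1.2% × 21/365 = $197.4575
Total = $1,412.7616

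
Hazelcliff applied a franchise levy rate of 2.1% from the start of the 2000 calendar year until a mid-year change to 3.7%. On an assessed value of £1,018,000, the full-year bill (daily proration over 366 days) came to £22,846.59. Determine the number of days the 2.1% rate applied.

333 days

Let d = days at the first rate; then 366 − d days at the second rate.
£1,018,000 × [2.1%·d + 3.7%·(366−d)] / 366 = £22,846.59
Solving gives d = 333, so the new rate took effect on 29 Nov 2000.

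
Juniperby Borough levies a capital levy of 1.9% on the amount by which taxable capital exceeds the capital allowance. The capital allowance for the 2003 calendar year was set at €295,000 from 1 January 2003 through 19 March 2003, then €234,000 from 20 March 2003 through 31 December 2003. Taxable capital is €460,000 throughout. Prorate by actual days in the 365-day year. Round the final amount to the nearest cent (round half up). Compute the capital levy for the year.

1 January – 19 March 2003: 78 days, exemption €295,000 → (€460,000 − €295,000) × 1.9% × 78/365 = €669.9452
20 March – 31 December 2003: 287 days, exemption €234,000 → (€460,000 − €234,000) × 1.9% × 287/365 = €3,376.3781
Total = €4,046.3233

€4,046.32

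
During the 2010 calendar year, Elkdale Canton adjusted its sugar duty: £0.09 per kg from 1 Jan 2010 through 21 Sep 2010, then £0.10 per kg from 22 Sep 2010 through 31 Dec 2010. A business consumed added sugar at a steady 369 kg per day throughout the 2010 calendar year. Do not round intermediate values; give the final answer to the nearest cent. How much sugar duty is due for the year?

1 Jan – 21 Sep 2010: 264 days × 369 kg/day = 97,416 kg at £0.09/kg → £8,767.44
22 Sep – 31 Dec 2010: 101 days × 369 kg/day = 37,269 kg at £0.10/kg → £3,726.90

£12,494.34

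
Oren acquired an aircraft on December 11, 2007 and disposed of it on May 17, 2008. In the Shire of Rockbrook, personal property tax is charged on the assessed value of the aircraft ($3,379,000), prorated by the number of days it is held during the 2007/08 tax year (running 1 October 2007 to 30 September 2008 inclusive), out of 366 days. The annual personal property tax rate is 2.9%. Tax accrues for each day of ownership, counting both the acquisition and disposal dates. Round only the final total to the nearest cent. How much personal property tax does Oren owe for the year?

$42,569.86

Days held (December 11, 2007 – May 17, 2008): 159 out of 366
Tax = $3,379,000 × 2.9% × 159/366 = $42,569.8607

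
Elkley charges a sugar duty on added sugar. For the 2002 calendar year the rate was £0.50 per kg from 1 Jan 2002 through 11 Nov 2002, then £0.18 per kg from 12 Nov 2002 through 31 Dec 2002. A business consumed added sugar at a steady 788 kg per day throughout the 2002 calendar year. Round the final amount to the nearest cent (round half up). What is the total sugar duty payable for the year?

£131,202.00

1 Jan – 11 Nov 2002: 315 days × 788 kg/day = 248,220 kg at £0.50/kg → £124,110.00
12 Nov – 31 Dec 2002: 50 days × 788 kg/day = 39,400 kg at £0.18/kg → £7,092.00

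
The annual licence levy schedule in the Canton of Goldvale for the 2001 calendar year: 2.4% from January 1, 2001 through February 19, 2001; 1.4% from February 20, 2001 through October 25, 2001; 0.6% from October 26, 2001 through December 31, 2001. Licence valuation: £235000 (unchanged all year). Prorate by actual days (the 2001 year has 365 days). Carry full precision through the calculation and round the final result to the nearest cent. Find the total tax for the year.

January 1 – February 19, 2001: 50 days at 2.4% → £235000 × 2.4% × 50/365 = £772.6027
February 20 – October 25, 2001: 248 days at 1.4% → £235000 × 1.4% × 248/365 = £2235.3973
October 26 – December 31, 2001: 67 days at 0.6% → £235000 × 0.6% × 67/365 = £258.8219
Total = £3266.8219

£3266.82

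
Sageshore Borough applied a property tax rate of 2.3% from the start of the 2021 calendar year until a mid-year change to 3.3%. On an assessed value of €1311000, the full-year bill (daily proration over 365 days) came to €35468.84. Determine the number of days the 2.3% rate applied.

217 days

Let d = days at the first rate; then 365 − d days at the second rate.
€1311000 × [2.3%·d + 3.3%·(365−d)] / 365 = €35468.84
Solving gives d = 217, so the new rate took effect on 6 Aug 2021.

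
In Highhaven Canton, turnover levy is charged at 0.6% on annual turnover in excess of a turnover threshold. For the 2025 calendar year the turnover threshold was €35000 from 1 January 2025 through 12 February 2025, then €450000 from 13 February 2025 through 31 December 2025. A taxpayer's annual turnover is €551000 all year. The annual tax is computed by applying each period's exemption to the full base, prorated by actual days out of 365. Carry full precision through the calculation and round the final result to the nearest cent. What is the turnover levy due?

€899.34

1 January – 12 February 2025: 43 days, exemption €35000 → (€551000 − €35000) × 0.6% × 43/365 = €364.7342
13 February – 31 December 2025: 322 days, exemption €450000 → (€551000 − €450000) × 0.6% × 322/365 = €534.6082
Total = €899.3425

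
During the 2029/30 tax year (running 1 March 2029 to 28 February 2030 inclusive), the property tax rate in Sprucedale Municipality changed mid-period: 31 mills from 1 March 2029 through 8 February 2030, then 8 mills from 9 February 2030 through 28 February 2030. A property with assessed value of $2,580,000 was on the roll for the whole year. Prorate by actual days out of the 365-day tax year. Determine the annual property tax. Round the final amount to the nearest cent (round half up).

1 March 2029 – 8 February 2030: 345 days at 31 mills → $2,580,000 × 3.1% × 345/365 = $75,597.5342
9 February – 28 February 2030: 20 days at 8 mills → $2,580,000 × 0.8% × 20/365 = $1,130.9589
Total = $76,728.4932

$76,728.49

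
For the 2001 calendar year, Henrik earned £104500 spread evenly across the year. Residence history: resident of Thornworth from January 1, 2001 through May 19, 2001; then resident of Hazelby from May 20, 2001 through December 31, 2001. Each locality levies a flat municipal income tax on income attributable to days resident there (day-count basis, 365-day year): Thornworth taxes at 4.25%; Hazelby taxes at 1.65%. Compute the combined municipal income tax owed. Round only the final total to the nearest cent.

£2758.94

Thornworth, January 1 – May 19, 2001: 139 days → £104500 × 4.25% × 139/365 = £1691.3253
Hazelby, May 20 – December 31, 2001: 226 days → £104500 × 1.65% × 226/365 = £1067.6178
Total = £2758.9432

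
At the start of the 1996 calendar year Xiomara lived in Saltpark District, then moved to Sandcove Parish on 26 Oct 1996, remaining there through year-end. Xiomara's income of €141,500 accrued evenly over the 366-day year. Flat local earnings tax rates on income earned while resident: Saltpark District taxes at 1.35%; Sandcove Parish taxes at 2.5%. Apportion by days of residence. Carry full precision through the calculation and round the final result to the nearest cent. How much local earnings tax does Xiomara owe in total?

Saltpark District, 1 Jan – 25 Oct 1996: 299 days → €141,500 × 1.35% × 299/366 = €1,560.5594
Sandcove Parish, 26 Oct – 31 Dec 1996: 67 days → €141,500 × 2.5% × 67/366 = €647.5751
Total = €2,208.1346

€2,208.13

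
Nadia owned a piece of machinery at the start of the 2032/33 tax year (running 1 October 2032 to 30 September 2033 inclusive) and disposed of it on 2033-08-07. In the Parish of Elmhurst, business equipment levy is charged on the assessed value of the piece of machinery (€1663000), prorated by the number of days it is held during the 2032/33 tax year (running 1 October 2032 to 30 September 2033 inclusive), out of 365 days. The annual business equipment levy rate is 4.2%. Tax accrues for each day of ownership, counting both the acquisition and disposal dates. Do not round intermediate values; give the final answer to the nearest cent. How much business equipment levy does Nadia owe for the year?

€59512.62

Days held (2032-10-01 to 2033-08-07): 311 out of 365
Tax = €1663000 × 4.2% × 311/365 = €59512.6192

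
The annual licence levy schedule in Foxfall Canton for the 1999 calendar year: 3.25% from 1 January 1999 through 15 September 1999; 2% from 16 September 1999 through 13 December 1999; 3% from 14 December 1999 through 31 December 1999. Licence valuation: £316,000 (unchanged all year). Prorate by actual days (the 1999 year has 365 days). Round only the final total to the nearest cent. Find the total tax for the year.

1 January – 15 September 1999: 258 days at 3.25% → £316,000 × 3.25% × 258/365 = £7,259.3425
16 September – 13 December 1999: 89 days at 2% → £316,000 × 2% × 89/365 = £1,541.0411
14 December – 31 December 1999: 18 days at 3% → £316,000 × 3% × 18/365 = £467.5068
Total = £9,267.8904

£9,267.89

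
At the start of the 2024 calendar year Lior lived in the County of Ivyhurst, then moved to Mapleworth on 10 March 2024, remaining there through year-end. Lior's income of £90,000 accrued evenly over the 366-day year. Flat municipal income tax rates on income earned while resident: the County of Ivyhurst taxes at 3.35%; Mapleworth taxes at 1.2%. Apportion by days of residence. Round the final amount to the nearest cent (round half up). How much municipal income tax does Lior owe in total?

The County of Ivyhurst, 1 January – 9 March 2024: 69 days → £90,000 × 3.35% × 69/366 = £568.4016
Mapleworth, 10 March – 31 December 2024: 297 days → £90,000 × 1.2% × 297/366 = £876.3934
Total = £1,444.7951

£1,444.80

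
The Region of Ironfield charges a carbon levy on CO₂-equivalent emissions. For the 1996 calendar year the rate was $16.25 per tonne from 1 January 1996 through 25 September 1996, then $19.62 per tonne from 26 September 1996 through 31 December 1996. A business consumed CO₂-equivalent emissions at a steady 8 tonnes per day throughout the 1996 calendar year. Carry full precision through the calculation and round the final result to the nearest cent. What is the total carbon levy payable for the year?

$50,195.12

1 January – 25 September 1996: 269 days × 8 tonnes/day = 2,152 tonnes at $16.25/tonne → $34,970.00
26 September – 31 December 1996: 97 days × 8 tonnes/day = 776 tonnes at $19.62/tonne → $15,225.12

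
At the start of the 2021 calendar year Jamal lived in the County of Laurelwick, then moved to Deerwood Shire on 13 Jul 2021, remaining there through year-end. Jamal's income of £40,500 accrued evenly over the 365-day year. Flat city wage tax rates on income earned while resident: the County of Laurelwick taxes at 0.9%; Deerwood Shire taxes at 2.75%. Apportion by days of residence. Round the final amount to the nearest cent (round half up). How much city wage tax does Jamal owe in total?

The County of Laurelwick, 1 Jan – 12 Jul 2021: 193 days → £40,500 × 0.9% × 193/365 = £192.7356
Deerwood Shire, 13 Jul – 31 Dec 2021: 172 days → £40,500 × 2.75% × 172/365 = £524.8356
Total = £717.5712

£717.57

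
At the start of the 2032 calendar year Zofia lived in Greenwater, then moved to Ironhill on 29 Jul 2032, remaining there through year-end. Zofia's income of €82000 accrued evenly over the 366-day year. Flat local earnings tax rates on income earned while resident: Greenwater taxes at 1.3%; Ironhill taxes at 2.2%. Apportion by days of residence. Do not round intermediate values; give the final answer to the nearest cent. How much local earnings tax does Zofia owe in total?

€1380.56

Greenwater, 1 Jan – 28 Jul 2032: 210 days → €82000 × 1.3% × 210/366 = €611.6393
Ironhill, 29 Jul – 31 Dec 2032: 156 days → €82000 × 2.2% × 156/366 = €768.9180
Total = €1380.5574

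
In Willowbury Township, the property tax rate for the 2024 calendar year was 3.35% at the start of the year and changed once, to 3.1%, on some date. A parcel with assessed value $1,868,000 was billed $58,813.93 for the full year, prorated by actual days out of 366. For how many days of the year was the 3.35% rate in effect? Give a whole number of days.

71 days

Let d = days at the first rate; then 366 − d days at the second rate.
$1,868,000 × [3.35%·d + 3.1%·(366−d)] / 366 = $58,813.93
Solving gives d = 71, so the new rate took effect on 12 Mar 2024.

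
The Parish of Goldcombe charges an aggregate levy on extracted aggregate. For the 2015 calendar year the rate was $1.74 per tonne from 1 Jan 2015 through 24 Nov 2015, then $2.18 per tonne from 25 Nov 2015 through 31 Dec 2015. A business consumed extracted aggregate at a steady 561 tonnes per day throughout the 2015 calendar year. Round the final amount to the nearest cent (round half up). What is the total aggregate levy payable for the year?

$365,424.18

1 Jan – 24 Nov 2015: 328 days × 561 tonnes/day = 184,008 tonnes at $1.74/tonne → $320,173.92
25 Nov – 31 Dec 2015: 37 days × 561 tonnes/day = 20,757 tonnes at $2.18/tonne → $45,250.26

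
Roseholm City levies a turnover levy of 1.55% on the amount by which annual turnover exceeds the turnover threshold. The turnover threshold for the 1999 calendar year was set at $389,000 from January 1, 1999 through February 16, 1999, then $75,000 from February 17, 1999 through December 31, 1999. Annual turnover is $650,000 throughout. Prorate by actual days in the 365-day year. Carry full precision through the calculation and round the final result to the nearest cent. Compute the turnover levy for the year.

January 1 – February 16, 1999: 47 days, exemption $389,000 → ($650,000 − $389,000) × 1.55% × 47/365 = $520.9274
February 17 – December 31, 1999: 318 days, exemption $75,000 → ($650,000 − $75,000) × 1.55% × 318/365 = $7,764.8630
Total = $8,285.7904

$8,285.79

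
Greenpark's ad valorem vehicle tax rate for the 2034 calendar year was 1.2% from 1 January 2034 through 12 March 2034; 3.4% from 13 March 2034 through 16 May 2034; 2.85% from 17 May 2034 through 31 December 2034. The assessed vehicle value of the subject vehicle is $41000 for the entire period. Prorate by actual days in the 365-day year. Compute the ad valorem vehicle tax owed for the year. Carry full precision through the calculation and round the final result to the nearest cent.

1 January – 12 March 2034: 71 days at 1.2% → $41000 × 1.2% × 71/365 = $95.7041
13 March – 16 May 2034: 65 days at 3.4% → $41000 × 3.4% × 65/365 = $248.2466
17 May – 31 December 2034: 229 days at 2.85% → $41000 × 2.85% × 229/365 = $733.1137
Total = $1077.0644

$1077.06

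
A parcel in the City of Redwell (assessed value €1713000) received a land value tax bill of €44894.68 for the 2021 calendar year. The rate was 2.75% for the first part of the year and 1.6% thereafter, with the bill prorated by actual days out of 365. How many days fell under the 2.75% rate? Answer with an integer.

Let d = days at the first rate; then 365 − d days at the second rate.
€1713000 × [2.75%·d + 1.6%·(365−d)] / 365 = €44894.68
Solving gives d = 324, so the new rate took effect on 21 Nov 2021.

324 days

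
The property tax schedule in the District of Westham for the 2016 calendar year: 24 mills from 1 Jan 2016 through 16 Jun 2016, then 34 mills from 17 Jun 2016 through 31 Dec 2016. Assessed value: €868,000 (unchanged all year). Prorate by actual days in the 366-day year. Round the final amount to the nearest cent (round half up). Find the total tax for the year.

1 Jan – 16 Jun 2016: 168 days at 24 mills → €868,000 × 2.4% × 168/366 = €9,562.2295
17 Jun – 31 Dec 2016: 198 days at 34 mills → €868,000 × 3.4% × 198/366 = €15,965.5082
Total = €25,527.7377

€25,527.74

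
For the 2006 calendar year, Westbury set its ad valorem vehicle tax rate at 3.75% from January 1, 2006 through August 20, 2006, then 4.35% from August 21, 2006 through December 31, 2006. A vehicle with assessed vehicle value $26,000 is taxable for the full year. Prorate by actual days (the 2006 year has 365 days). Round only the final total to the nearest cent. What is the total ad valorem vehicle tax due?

$1,031.84

January 1 – August 20, 2006: 232 days at 3.75% → $26,000 × 3.75% × 232/365 = $619.7260
August 21 – December 31, 2006: 133 days at 4.35% → $26,000 × 4.35% × 133/365 = $412.1178
Total = $1,031.8438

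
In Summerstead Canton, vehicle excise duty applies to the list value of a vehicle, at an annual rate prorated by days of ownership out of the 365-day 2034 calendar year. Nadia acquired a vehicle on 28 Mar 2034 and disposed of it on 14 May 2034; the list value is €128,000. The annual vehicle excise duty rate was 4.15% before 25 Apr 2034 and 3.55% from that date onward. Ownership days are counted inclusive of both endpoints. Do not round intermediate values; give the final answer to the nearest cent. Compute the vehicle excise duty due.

28 Mar – 24 Apr 2034: 28 days at 4.15% → €128,000 × 4.15% × 28/365 = €407.4959
25 Apr – 14 May 2034: 20 days at 3.55% → €128,000 × 3.55% × 20/365 = €248.9863
Total = €656.4822

€656.48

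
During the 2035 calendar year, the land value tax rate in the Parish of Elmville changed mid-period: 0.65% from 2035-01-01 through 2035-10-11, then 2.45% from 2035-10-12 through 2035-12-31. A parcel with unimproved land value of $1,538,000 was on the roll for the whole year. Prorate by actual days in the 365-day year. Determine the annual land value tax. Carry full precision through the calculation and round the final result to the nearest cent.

$16,140.57

2035-01-01 to 2035-10-11: 284 days at 0.65% → $1,538,000 × 0.65% × 284/365 = $7,778.4877
2035-10-12 to 2035-12-31: 81 days at 2.45% → $1,538,000 × 2.45% × 81/365 = $8,362.0849
Total = $16,140.5726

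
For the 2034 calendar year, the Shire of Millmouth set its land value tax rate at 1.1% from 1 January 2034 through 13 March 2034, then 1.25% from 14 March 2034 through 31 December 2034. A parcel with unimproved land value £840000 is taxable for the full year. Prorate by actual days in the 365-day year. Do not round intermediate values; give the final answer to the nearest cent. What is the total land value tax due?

£10251.45

1 January – 13 March 2034: 72 days at 1.1% → £840000 × 1.1% × 72/365 = £1822.6849
14 March – 31 December 2034: 293 days at 1.25% → £840000 × 1.25% × 293/365 = £8428.7671
Total = £10251.4521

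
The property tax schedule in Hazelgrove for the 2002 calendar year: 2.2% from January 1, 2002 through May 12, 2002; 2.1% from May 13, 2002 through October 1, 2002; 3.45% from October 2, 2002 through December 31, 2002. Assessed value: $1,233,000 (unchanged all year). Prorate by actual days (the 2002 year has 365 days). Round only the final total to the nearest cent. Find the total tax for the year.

$30,488.88

January 1 – May 12, 2002: 132 days at 2.2% → $1,233,000 × 2.2% × 132/365 = $9,809.9507
May 13 – October 1, 2002: 142 days at 2.1% → $1,233,000 × 2.1% × 142/365 = $10,073.4411
October 2 – December 31, 2002: 91 days at 3.45% → $1,233,000 × 3.45% × 91/365 = $10,605.4890
Total = $30,488.8808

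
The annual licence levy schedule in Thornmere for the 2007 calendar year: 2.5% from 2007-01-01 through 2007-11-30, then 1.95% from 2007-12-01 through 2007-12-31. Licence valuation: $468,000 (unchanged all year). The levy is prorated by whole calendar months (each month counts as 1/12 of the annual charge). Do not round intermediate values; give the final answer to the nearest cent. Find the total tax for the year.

2007-01-01 to 2007-11-30: 11 months at 2.5% → $468,000 × 2.5% × 11/12 = $10,725.0000
2007-12-01 to 2007-12-31: 1 month at 1.95% → $468,000 × 1.95% × 1/12 = $760.5000
Total = $11,485.5000

$11,485.50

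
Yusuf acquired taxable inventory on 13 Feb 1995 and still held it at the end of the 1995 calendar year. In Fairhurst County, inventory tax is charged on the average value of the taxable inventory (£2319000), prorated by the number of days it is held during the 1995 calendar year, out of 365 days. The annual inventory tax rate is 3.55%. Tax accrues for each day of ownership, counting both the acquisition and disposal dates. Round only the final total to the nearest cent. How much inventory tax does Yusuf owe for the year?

Days held (13 Feb – 31 Dec 1995): 322 out of 365
Tax = £2319000 × 3.55% × 322/365 = £72625.9973

£72626.00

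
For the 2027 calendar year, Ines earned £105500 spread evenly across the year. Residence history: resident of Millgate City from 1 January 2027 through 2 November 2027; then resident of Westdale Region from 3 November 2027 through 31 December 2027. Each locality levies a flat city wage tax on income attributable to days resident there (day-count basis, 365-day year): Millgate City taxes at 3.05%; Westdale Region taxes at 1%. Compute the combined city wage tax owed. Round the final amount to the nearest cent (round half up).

£2868.15

Millgate City, 1 January – 2 November 2027: 306 days → £105500 × 3.05% × 306/365 = £2697.6205
Westdale Region, 3 November – 31 December 2027: 59 days → £105500 × 1% × 59/365 = £170.5342
Total = £2868.1548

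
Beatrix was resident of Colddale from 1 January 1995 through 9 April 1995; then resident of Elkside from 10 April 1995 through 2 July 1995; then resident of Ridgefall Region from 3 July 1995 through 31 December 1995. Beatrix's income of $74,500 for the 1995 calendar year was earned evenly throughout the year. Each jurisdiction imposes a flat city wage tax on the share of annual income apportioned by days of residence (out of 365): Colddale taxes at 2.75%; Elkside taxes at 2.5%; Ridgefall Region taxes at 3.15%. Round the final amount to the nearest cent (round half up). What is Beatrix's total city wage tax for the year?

$2,154.48

Colddale, 1 January – 9 April 1995: 99 days → $74,500 × 2.75% × 99/365 = $555.6884
Elkside, 10 April – 2 July 1995: 84 days → $74,500 × 2.5% × 84/365 = $428.6301
Ridgefall Region, 3 July – 31 December 1995: 182 days → $74,500 × 3.15% × 182/365 = $1,170.1603
Total = $2,154.4788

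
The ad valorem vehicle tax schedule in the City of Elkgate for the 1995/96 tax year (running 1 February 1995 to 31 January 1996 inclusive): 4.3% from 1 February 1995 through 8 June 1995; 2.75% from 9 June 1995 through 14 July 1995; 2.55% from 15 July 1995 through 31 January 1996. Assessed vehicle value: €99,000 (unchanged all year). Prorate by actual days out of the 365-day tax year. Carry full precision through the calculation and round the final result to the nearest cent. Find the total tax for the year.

1 February – 8 June 1995: 128 days at 4.3% → €99,000 × 4.3% × 128/365 = €1,492.8658
9 June – 14 July 1995: 36 days at 2.75% → €99,000 × 2.75% × 36/365 = €268.5205
15 July 1995 – 31 January 1996: 201 days at 2.55% → €99,000 × 2.55% × 201/365 = €1,390.2041
Total = €3,151.5904

€3,151.59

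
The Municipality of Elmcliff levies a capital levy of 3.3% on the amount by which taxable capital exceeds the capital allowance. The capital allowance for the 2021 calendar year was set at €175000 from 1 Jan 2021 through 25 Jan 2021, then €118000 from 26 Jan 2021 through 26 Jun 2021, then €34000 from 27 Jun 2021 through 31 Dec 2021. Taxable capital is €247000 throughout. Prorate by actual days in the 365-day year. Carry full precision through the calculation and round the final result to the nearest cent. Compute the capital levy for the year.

1 Jan – 25 Jan 2021: 25 days, exemption €175000 → (€247000 − €175000) × 3.3% × 25/365 = €162.7397
26 Jan – 26 Jun 2021: 152 days, exemption €118000 → (€247000 − €118000) × 3.3% × 152/365 = €1772.7781
27 Jun – 31 Dec 2021: 188 days, exemption €34000 → (€247000 − €34000) × 3.3% × 188/365 = €3620.4164
Total = €5555.9342

€5555.93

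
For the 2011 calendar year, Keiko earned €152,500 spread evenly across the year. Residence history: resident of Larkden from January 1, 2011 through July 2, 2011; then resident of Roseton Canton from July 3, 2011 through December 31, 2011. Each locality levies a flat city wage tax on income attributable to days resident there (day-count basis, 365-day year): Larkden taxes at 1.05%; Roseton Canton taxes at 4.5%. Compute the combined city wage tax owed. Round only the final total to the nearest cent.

Larkden, January 1 – July 2, 2011: 183 days → €152,500 × 1.05% × 183/365 = €802.8185
Roseton Canton, July 3 – December 31, 2011: 182 days → €152,500 × 4.5% × 182/365 = €3,421.8493
Total = €4,224.6678

€4,224.67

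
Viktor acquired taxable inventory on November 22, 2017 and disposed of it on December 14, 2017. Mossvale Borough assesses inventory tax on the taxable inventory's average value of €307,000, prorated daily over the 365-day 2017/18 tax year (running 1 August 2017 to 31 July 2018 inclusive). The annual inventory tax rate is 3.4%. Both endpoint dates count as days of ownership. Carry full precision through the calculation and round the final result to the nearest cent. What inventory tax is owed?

Days held (November 22 – December 14, 2017): 23 out of 365
Tax = €307,000 × 3.4% × 23/365 = €657.7370

€657.74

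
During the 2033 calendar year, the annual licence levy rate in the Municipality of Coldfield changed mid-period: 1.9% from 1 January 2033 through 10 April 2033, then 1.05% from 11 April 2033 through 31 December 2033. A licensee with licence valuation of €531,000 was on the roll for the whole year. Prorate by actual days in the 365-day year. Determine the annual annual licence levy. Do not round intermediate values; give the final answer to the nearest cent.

1 January – 10 April 2033: 100 days at 1.9% → €531,000 × 1.9% × 100/365 = €2,764.1096
11 April – 31 December 2033: 265 days at 1.05% → €531,000 × 1.05% × 265/365 = €4,047.9658
Total = €6,812.0753

€6,812.08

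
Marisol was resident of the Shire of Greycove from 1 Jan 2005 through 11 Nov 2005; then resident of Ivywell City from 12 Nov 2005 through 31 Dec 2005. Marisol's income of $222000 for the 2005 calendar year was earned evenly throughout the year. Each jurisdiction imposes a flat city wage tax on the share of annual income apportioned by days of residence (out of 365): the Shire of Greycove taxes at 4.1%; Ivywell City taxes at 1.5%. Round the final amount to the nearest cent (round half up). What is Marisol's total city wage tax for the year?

$8311.32

The Shire of Greycove, 1 Jan – 11 Nov 2005: 315 days → $222000 × 4.1% × 315/365 = $7855.1507
Ivywell City, 12 Nov – 31 Dec 2005: 50 days → $222000 × 1.5% × 50/365 = $456.1644
Total = $8311.3151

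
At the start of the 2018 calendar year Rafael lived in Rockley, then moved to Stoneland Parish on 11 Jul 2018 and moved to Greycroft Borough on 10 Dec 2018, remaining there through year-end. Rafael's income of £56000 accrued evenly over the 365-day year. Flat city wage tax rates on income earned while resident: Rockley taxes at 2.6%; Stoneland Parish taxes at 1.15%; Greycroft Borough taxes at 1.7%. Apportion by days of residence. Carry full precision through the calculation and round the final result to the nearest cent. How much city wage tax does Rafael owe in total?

Rockley, 1 Jan – 10 Jul 2018: 191 days → £56000 × 2.6% × 191/365 = £761.9068
Stoneland Parish, 11 Jul – 9 Dec 2018: 152 days → £56000 × 1.15% × 152/365 = £268.1863
Greycroft Borough, 10 Dec – 31 Dec 2018: 22 days → £56000 × 1.7% × 22/365 = £57.3808
Total = £1087.4740

£1087.47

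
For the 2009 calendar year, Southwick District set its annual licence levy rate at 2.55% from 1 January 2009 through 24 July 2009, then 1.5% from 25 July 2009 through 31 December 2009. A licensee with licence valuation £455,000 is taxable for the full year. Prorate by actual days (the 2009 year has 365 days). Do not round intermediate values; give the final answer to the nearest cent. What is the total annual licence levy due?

£9,508.25

1 January – 24 July 2009: 205 days at 2.55% → £455,000 × 2.55% × 205/365 = £6,516.4726
25 July – 31 December 2009: 160 days at 1.5% → £455,000 × 1.5% × 160/365 = £2,991.7808
Total = £9,508.2534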